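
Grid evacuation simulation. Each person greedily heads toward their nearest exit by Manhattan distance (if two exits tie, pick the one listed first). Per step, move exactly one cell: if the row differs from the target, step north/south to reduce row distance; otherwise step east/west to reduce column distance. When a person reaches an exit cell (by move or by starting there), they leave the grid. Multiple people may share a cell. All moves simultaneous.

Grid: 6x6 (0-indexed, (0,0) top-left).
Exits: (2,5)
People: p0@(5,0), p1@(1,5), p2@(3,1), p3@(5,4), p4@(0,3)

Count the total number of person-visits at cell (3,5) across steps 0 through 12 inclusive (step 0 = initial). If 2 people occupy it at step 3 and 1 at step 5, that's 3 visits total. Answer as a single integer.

Answer: 0

Derivation:
Step 0: p0@(5,0) p1@(1,5) p2@(3,1) p3@(5,4) p4@(0,3) -> at (3,5): 0 [-], cum=0
Step 1: p0@(4,0) p1@ESC p2@(2,1) p3@(4,4) p4@(1,3) -> at (3,5): 0 [-], cum=0
Step 2: p0@(3,0) p1@ESC p2@(2,2) p3@(3,4) p4@(2,3) -> at (3,5): 0 [-], cum=0
Step 3: p0@(2,0) p1@ESC p2@(2,3) p3@(2,4) p4@(2,4) -> at (3,5): 0 [-], cum=0
Step 4: p0@(2,1) p1@ESC p2@(2,4) p3@ESC p4@ESC -> at (3,5): 0 [-], cum=0
Step 5: p0@(2,2) p1@ESC p2@ESC p3@ESC p4@ESC -> at (3,5): 0 [-], cum=0
Step 6: p0@(2,3) p1@ESC p2@ESC p3@ESC p4@ESC -> at (3,5): 0 [-], cum=0
Step 7: p0@(2,4) p1@ESC p2@ESC p3@ESC p4@ESC -> at (3,5): 0 [-], cum=0
Step 8: p0@ESC p1@ESC p2@ESC p3@ESC p4@ESC -> at (3,5): 0 [-], cum=0
Total visits = 0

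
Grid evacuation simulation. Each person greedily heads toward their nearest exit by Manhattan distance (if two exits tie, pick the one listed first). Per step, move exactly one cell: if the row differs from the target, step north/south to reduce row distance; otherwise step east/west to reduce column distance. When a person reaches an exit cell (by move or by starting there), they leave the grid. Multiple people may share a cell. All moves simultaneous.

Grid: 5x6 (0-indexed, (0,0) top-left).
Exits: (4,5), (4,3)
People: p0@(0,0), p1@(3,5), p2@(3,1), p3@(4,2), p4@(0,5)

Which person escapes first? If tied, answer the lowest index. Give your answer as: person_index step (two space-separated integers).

Answer: 1 1

Derivation:
Step 1: p0:(0,0)->(1,0) | p1:(3,5)->(4,5)->EXIT | p2:(3,1)->(4,1) | p3:(4,2)->(4,3)->EXIT | p4:(0,5)->(1,5)
Step 2: p0:(1,0)->(2,0) | p1:escaped | p2:(4,1)->(4,2) | p3:escaped | p4:(1,5)->(2,5)
Step 3: p0:(2,0)->(3,0) | p1:escaped | p2:(4,2)->(4,3)->EXIT | p3:escaped | p4:(2,5)->(3,5)
Step 4: p0:(3,0)->(4,0) | p1:escaped | p2:escaped | p3:escaped | p4:(3,5)->(4,5)->EXIT
Step 5: p0:(4,0)->(4,1) | p1:escaped | p2:escaped | p3:escaped | p4:escaped
Step 6: p0:(4,1)->(4,2) | p1:escaped | p2:escaped | p3:escaped | p4:escaped
Step 7: p0:(4,2)->(4,3)->EXIT | p1:escaped | p2:escaped | p3:escaped | p4:escaped
Exit steps: [7, 1, 3, 1, 4]
First to escape: p1 at step 1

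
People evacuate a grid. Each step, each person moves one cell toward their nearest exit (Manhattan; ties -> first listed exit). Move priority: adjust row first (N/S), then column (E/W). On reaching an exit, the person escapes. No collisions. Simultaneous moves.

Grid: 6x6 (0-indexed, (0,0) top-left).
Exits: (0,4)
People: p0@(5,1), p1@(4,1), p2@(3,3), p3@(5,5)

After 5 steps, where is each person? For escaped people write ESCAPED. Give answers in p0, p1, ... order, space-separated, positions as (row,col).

Step 1: p0:(5,1)->(4,1) | p1:(4,1)->(3,1) | p2:(3,3)->(2,3) | p3:(5,5)->(4,5)
Step 2: p0:(4,1)->(3,1) | p1:(3,1)->(2,1) | p2:(2,3)->(1,3) | p3:(4,5)->(3,5)
Step 3: p0:(3,1)->(2,1) | p1:(2,1)->(1,1) | p2:(1,3)->(0,3) | p3:(3,5)->(2,5)
Step 4: p0:(2,1)->(1,1) | p1:(1,1)->(0,1) | p2:(0,3)->(0,4)->EXIT | p3:(2,5)->(1,5)
Step 5: p0:(1,1)->(0,1) | p1:(0,1)->(0,2) | p2:escaped | p3:(1,5)->(0,5)

(0,1) (0,2) ESCAPED (0,5)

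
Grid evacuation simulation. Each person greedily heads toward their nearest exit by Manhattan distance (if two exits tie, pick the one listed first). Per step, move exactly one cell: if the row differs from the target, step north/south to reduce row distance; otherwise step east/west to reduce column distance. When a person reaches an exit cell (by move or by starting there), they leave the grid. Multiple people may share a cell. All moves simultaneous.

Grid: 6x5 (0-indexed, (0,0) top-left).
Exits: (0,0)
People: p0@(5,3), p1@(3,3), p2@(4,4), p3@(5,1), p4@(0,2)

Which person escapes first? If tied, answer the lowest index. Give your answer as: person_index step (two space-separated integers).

Answer: 4 2

Derivation:
Step 1: p0:(5,3)->(4,3) | p1:(3,3)->(2,3) | p2:(4,4)->(3,4) | p3:(5,1)->(4,1) | p4:(0,2)->(0,1)
Step 2: p0:(4,3)->(3,3) | p1:(2,3)->(1,3) | p2:(3,4)->(2,4) | p3:(4,1)->(3,1) | p4:(0,1)->(0,0)->EXIT
Step 3: p0:(3,3)->(2,3) | p1:(1,3)->(0,3) | p2:(2,4)->(1,4) | p3:(3,1)->(2,1) | p4:escaped
Step 4: p0:(2,3)->(1,3) | p1:(0,3)->(0,2) | p2:(1,4)->(0,4) | p3:(2,1)->(1,1) | p4:escaped
Step 5: p0:(1,3)->(0,3) | p1:(0,2)->(0,1) | p2:(0,4)->(0,3) | p3:(1,1)->(0,1) | p4:escaped
Step 6: p0:(0,3)->(0,2) | p1:(0,1)->(0,0)->EXIT | p2:(0,3)->(0,2) | p3:(0,1)->(0,0)->EXIT | p4:escaped
Step 7: p0:(0,2)->(0,1) | p1:escaped | p2:(0,2)->(0,1) | p3:escaped | p4:escaped
Step 8: p0:(0,1)->(0,0)->EXIT | p1:escaped | p2:(0,1)->(0,0)->EXIT | p3:escaped | p4:escaped
Exit steps: [8, 6, 8, 6, 2]
First to escape: p4 at step 2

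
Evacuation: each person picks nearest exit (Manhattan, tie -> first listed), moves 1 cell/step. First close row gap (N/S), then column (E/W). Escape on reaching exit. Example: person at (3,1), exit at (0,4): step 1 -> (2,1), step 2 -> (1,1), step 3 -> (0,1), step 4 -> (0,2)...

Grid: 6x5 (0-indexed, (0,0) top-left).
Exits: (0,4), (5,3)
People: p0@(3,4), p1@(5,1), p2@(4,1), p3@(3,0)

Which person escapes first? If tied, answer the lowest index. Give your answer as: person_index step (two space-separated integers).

Step 1: p0:(3,4)->(2,4) | p1:(5,1)->(5,2) | p2:(4,1)->(5,1) | p3:(3,0)->(4,0)
Step 2: p0:(2,4)->(1,4) | p1:(5,2)->(5,3)->EXIT | p2:(5,1)->(5,2) | p3:(4,0)->(5,0)
Step 3: p0:(1,4)->(0,4)->EXIT | p1:escaped | p2:(5,2)->(5,3)->EXIT | p3:(5,0)->(5,1)
Step 4: p0:escaped | p1:escaped | p2:escaped | p3:(5,1)->(5,2)
Step 5: p0:escaped | p1:escaped | p2:escaped | p3:(5,2)->(5,3)->EXIT
Exit steps: [3, 2, 3, 5]
First to escape: p1 at step 2

Answer: 1 2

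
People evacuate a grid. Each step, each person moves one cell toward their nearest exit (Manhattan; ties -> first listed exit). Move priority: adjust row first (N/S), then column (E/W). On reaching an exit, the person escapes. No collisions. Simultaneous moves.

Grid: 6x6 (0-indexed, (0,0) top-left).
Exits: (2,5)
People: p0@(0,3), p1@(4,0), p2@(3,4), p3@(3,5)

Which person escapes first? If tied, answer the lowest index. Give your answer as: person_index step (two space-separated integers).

Step 1: p0:(0,3)->(1,3) | p1:(4,0)->(3,0) | p2:(3,4)->(2,4) | p3:(3,5)->(2,5)->EXIT
Step 2: p0:(1,3)->(2,3) | p1:(3,0)->(2,0) | p2:(2,4)->(2,5)->EXIT | p3:escaped
Step 3: p0:(2,3)->(2,4) | p1:(2,0)->(2,1) | p2:escaped | p3:escaped
Step 4: p0:(2,4)->(2,5)->EXIT | p1:(2,1)->(2,2) | p2:escaped | p3:escaped
Step 5: p0:escaped | p1:(2,2)->(2,3) | p2:escaped | p3:escaped
Step 6: p0:escaped | p1:(2,3)->(2,4) | p2:escaped | p3:escaped
Step 7: p0:escaped | p1:(2,4)->(2,5)->EXIT | p2:escaped | p3:escaped
Exit steps: [4, 7, 2, 1]
First to escape: p3 at step 1

Answer: 3 1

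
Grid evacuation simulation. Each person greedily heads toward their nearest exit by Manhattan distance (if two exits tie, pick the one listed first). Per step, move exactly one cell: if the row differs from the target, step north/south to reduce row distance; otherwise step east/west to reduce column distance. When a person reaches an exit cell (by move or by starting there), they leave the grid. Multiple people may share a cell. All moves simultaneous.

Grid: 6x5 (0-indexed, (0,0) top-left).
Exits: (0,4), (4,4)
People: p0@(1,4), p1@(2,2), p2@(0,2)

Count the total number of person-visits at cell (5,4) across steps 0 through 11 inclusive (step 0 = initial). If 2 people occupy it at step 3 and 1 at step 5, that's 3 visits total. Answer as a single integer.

Answer: 0

Derivation:
Step 0: p0@(1,4) p1@(2,2) p2@(0,2) -> at (5,4): 0 [-], cum=0
Step 1: p0@ESC p1@(1,2) p2@(0,3) -> at (5,4): 0 [-], cum=0
Step 2: p0@ESC p1@(0,2) p2@ESC -> at (5,4): 0 [-], cum=0
Step 3: p0@ESC p1@(0,3) p2@ESC -> at (5,4): 0 [-], cum=0
Step 4: p0@ESC p1@ESC p2@ESC -> at (5,4): 0 [-], cum=0
Total visits = 0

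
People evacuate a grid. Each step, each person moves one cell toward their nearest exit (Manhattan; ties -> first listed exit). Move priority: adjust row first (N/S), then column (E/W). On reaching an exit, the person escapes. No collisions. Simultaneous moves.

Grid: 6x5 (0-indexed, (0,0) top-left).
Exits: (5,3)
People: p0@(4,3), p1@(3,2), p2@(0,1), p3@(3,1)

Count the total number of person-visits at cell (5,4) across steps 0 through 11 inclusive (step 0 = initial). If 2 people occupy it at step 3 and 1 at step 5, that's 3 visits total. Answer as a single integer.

Step 0: p0@(4,3) p1@(3,2) p2@(0,1) p3@(3,1) -> at (5,4): 0 [-], cum=0
Step 1: p0@ESC p1@(4,2) p2@(1,1) p3@(4,1) -> at (5,4): 0 [-], cum=0
Step 2: p0@ESC p1@(5,2) p2@(2,1) p3@(5,1) -> at (5,4): 0 [-], cum=0
Step 3: p0@ESC p1@ESC p2@(3,1) p3@(5,2) -> at (5,4): 0 [-], cum=0
Step 4: p0@ESC p1@ESC p2@(4,1) p3@ESC -> at (5,4): 0 [-], cum=0
Step 5: p0@ESC p1@ESC p2@(5,1) p3@ESC -> at (5,4): 0 [-], cum=0
Step 6: p0@ESC p1@ESC p2@(5,2) p3@ESC -> at (5,4): 0 [-], cum=0
Step 7: p0@ESC p1@ESC p2@ESC p3@ESC -> at (5,4): 0 [-], cum=0
Total visits = 0

Answer: 0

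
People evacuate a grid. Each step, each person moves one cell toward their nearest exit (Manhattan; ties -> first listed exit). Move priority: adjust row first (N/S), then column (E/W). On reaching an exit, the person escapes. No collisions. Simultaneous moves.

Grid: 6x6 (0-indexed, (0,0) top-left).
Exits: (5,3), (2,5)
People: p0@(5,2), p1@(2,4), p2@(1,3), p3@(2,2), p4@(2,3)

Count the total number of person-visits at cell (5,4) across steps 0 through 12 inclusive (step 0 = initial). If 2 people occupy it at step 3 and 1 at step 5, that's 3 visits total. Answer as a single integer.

Answer: 0

Derivation:
Step 0: p0@(5,2) p1@(2,4) p2@(1,3) p3@(2,2) p4@(2,3) -> at (5,4): 0 [-], cum=0
Step 1: p0@ESC p1@ESC p2@(2,3) p3@(2,3) p4@(2,4) -> at (5,4): 0 [-], cum=0
Step 2: p0@ESC p1@ESC p2@(2,4) p3@(2,4) p4@ESC -> at (5,4): 0 [-], cum=0
Step 3: p0@ESC p1@ESC p2@ESC p3@ESC p4@ESC -> at (5,4): 0 [-], cum=0
Total visits = 0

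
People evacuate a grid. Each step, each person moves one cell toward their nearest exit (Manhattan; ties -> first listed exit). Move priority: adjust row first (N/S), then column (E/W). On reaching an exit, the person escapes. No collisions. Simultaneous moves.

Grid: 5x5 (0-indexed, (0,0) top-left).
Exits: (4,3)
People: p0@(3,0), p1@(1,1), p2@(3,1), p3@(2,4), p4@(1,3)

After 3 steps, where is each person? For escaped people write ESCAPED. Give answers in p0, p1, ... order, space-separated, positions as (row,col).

Step 1: p0:(3,0)->(4,0) | p1:(1,1)->(2,1) | p2:(3,1)->(4,1) | p3:(2,4)->(3,4) | p4:(1,3)->(2,3)
Step 2: p0:(4,0)->(4,1) | p1:(2,1)->(3,1) | p2:(4,1)->(4,2) | p3:(3,4)->(4,4) | p4:(2,3)->(3,3)
Step 3: p0:(4,1)->(4,2) | p1:(3,1)->(4,1) | p2:(4,2)->(4,3)->EXIT | p3:(4,4)->(4,3)->EXIT | p4:(3,3)->(4,3)->EXIT

(4,2) (4,1) ESCAPED ESCAPED ESCAPED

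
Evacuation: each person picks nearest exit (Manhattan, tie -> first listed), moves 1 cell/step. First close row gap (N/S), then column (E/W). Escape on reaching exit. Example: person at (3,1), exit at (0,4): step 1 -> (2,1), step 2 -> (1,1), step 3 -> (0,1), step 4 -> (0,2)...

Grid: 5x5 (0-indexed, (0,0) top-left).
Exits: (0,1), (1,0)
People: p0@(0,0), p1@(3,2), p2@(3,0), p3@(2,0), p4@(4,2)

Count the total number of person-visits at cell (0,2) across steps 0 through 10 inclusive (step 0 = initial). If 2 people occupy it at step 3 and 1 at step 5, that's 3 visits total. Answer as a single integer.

Answer: 2

Derivation:
Step 0: p0@(0,0) p1@(3,2) p2@(3,0) p3@(2,0) p4@(4,2) -> at (0,2): 0 [-], cum=0
Step 1: p0@ESC p1@(2,2) p2@(2,0) p3@ESC p4@(3,2) -> at (0,2): 0 [-], cum=0
Step 2: p0@ESC p1@(1,2) p2@ESC p3@ESC p4@(2,2) -> at (0,2): 0 [-], cum=0
Step 3: p0@ESC p1@(0,2) p2@ESC p3@ESC p4@(1,2) -> at (0,2): 1 [p1], cum=1
Step 4: p0@ESC p1@ESC p2@ESC p3@ESC p4@(0,2) -> at (0,2): 1 [p4], cum=2
Step 5: p0@ESC p1@ESC p2@ESC p3@ESC p4@ESC -> at (0,2): 0 [-], cum=2
Total visits = 2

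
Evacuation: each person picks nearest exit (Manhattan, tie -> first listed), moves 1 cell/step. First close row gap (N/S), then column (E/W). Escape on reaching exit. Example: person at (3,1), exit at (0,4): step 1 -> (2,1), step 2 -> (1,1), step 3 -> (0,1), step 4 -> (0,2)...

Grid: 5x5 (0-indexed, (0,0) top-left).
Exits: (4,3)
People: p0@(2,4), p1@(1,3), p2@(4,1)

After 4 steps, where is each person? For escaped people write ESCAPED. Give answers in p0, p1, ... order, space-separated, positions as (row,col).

Step 1: p0:(2,4)->(3,4) | p1:(1,3)->(2,3) | p2:(4,1)->(4,2)
Step 2: p0:(3,4)->(4,4) | p1:(2,3)->(3,3) | p2:(4,2)->(4,3)->EXIT
Step 3: p0:(4,4)->(4,3)->EXIT | p1:(3,3)->(4,3)->EXIT | p2:escaped

ESCAPED ESCAPED ESCAPED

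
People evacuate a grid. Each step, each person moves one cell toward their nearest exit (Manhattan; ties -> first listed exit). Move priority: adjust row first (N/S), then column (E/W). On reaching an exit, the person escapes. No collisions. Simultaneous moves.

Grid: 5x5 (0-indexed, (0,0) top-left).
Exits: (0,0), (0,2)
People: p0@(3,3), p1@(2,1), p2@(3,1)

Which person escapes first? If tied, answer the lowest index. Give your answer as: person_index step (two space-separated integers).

Step 1: p0:(3,3)->(2,3) | p1:(2,1)->(1,1) | p2:(3,1)->(2,1)
Step 2: p0:(2,3)->(1,3) | p1:(1,1)->(0,1) | p2:(2,1)->(1,1)
Step 3: p0:(1,3)->(0,3) | p1:(0,1)->(0,0)->EXIT | p2:(1,1)->(0,1)
Step 4: p0:(0,3)->(0,2)->EXIT | p1:escaped | p2:(0,1)->(0,0)->EXIT
Exit steps: [4, 3, 4]
First to escape: p1 at step 3

Answer: 1 3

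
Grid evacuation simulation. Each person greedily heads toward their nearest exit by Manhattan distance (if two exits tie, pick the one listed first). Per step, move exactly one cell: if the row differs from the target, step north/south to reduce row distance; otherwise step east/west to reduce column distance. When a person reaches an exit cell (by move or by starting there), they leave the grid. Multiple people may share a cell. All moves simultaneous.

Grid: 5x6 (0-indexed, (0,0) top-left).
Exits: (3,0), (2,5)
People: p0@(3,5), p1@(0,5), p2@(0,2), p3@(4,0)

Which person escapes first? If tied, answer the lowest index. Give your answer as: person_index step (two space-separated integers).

Answer: 0 1

Derivation:
Step 1: p0:(3,5)->(2,5)->EXIT | p1:(0,5)->(1,5) | p2:(0,2)->(1,2) | p3:(4,0)->(3,0)->EXIT
Step 2: p0:escaped | p1:(1,5)->(2,5)->EXIT | p2:(1,2)->(2,2) | p3:escaped
Step 3: p0:escaped | p1:escaped | p2:(2,2)->(3,2) | p3:escaped
Step 4: p0:escaped | p1:escaped | p2:(3,2)->(3,1) | p3:escaped
Step 5: p0:escaped | p1:escaped | p2:(3,1)->(3,0)->EXIT | p3:escaped
Exit steps: [1, 2, 5, 1]
First to escape: p0 at step 1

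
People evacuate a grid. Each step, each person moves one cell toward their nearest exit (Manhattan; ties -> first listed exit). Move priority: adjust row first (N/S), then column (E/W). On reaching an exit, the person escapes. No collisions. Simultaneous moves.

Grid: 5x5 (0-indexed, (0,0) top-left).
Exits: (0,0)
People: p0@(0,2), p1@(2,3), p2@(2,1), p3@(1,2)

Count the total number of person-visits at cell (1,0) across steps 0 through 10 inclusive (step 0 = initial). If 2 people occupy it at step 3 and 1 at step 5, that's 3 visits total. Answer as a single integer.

Step 0: p0@(0,2) p1@(2,3) p2@(2,1) p3@(1,2) -> at (1,0): 0 [-], cum=0
Step 1: p0@(0,1) p1@(1,3) p2@(1,1) p3@(0,2) -> at (1,0): 0 [-], cum=0
Step 2: p0@ESC p1@(0,3) p2@(0,1) p3@(0,1) -> at (1,0): 0 [-], cum=0
Step 3: p0@ESC p1@(0,2) p2@ESC p3@ESC -> at (1,0): 0 [-], cum=0
Step 4: p0@ESC p1@(0,1) p2@ESC p3@ESC -> at (1,0): 0 [-], cum=0
Step 5: p0@ESC p1@ESC p2@ESC p3@ESC -> at (1,0): 0 [-], cum=0
Total visits = 0

Answer: 0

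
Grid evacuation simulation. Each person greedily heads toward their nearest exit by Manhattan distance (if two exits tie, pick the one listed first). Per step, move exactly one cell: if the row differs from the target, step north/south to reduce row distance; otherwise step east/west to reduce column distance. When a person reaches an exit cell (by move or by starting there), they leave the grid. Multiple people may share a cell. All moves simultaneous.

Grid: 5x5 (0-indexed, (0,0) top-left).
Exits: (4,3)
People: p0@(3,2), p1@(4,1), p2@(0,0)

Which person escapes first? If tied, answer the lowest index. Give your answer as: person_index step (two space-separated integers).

Answer: 0 2

Derivation:
Step 1: p0:(3,2)->(4,2) | p1:(4,1)->(4,2) | p2:(0,0)->(1,0)
Step 2: p0:(4,2)->(4,3)->EXIT | p1:(4,2)->(4,3)->EXIT | p2:(1,0)->(2,0)
Step 3: p0:escaped | p1:escaped | p2:(2,0)->(3,0)
Step 4: p0:escaped | p1:escaped | p2:(3,0)->(4,0)
Step 5: p0:escaped | p1:escaped | p2:(4,0)->(4,1)
Step 6: p0:escaped | p1:escaped | p2:(4,1)->(4,2)
Step 7: p0:escaped | p1:escaped | p2:(4,2)->(4,3)->EXIT
Exit steps: [2, 2, 7]
First to escape: p0 at step 2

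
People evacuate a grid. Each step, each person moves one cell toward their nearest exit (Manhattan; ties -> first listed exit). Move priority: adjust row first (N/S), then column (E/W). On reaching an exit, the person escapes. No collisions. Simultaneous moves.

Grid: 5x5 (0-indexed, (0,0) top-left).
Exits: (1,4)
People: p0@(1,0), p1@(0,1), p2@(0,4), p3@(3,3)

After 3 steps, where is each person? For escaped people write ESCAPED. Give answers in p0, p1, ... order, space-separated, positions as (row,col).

Step 1: p0:(1,0)->(1,1) | p1:(0,1)->(1,1) | p2:(0,4)->(1,4)->EXIT | p3:(3,3)->(2,3)
Step 2: p0:(1,1)->(1,2) | p1:(1,1)->(1,2) | p2:escaped | p3:(2,3)->(1,3)
Step 3: p0:(1,2)->(1,3) | p1:(1,2)->(1,3) | p2:escaped | p3:(1,3)->(1,4)->EXIT

(1,3) (1,3) ESCAPED ESCAPED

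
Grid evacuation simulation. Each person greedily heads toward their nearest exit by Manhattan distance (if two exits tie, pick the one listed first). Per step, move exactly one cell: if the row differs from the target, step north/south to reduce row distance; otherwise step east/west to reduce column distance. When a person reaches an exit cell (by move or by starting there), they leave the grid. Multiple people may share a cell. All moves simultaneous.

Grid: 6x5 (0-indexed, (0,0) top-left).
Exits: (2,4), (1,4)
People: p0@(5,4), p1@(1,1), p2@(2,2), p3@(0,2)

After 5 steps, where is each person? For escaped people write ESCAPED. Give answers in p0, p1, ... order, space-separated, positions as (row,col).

Step 1: p0:(5,4)->(4,4) | p1:(1,1)->(1,2) | p2:(2,2)->(2,3) | p3:(0,2)->(1,2)
Step 2: p0:(4,4)->(3,4) | p1:(1,2)->(1,3) | p2:(2,3)->(2,4)->EXIT | p3:(1,2)->(1,3)
Step 3: p0:(3,4)->(2,4)->EXIT | p1:(1,3)->(1,4)->EXIT | p2:escaped | p3:(1,3)->(1,4)->EXIT

ESCAPED ESCAPED ESCAPED ESCAPED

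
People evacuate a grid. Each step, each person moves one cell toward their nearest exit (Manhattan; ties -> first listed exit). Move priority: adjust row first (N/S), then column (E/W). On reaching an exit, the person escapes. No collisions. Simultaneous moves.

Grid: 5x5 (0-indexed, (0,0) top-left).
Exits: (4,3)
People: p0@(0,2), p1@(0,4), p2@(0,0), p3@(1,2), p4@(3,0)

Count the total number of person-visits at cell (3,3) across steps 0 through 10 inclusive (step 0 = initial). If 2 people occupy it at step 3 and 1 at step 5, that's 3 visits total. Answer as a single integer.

Step 0: p0@(0,2) p1@(0,4) p2@(0,0) p3@(1,2) p4@(3,0) -> at (3,3): 0 [-], cum=0
Step 1: p0@(1,2) p1@(1,4) p2@(1,0) p3@(2,2) p4@(4,0) -> at (3,3): 0 [-], cum=0
Step 2: p0@(2,2) p1@(2,4) p2@(2,0) p3@(3,2) p4@(4,1) -> at (3,3): 0 [-], cum=0
Step 3: p0@(3,2) p1@(3,4) p2@(3,0) p3@(4,2) p4@(4,2) -> at (3,3): 0 [-], cum=0
Step 4: p0@(4,2) p1@(4,4) p2@(4,0) p3@ESC p4@ESC -> at (3,3): 0 [-], cum=0
Step 5: p0@ESC p1@ESC p2@(4,1) p3@ESC p4@ESC -> at (3,3): 0 [-], cum=0
Step 6: p0@ESC p1@ESC p2@(4,2) p3@ESC p4@ESC -> at (3,3): 0 [-], cum=0
Step 7: p0@ESC p1@ESC p2@ESC p3@ESC p4@ESC -> at (3,3): 0 [-], cum=0
Total visits = 0

Answer: 0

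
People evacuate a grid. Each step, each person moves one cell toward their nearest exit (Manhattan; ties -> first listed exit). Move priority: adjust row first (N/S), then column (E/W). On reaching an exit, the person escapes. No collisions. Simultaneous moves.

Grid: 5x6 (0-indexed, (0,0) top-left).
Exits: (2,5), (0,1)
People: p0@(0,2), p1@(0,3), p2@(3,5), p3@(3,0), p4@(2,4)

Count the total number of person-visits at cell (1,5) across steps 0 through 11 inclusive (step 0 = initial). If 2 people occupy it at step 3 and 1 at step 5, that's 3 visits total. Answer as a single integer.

Answer: 0

Derivation:
Step 0: p0@(0,2) p1@(0,3) p2@(3,5) p3@(3,0) p4@(2,4) -> at (1,5): 0 [-], cum=0
Step 1: p0@ESC p1@(0,2) p2@ESC p3@(2,0) p4@ESC -> at (1,5): 0 [-], cum=0
Step 2: p0@ESC p1@ESC p2@ESC p3@(1,0) p4@ESC -> at (1,5): 0 [-], cum=0
Step 3: p0@ESC p1@ESC p2@ESC p3@(0,0) p4@ESC -> at (1,5): 0 [-], cum=0
Step 4: p0@ESC p1@ESC p2@ESC p3@ESC p4@ESC -> at (1,5): 0 [-], cum=0
Total visits = 0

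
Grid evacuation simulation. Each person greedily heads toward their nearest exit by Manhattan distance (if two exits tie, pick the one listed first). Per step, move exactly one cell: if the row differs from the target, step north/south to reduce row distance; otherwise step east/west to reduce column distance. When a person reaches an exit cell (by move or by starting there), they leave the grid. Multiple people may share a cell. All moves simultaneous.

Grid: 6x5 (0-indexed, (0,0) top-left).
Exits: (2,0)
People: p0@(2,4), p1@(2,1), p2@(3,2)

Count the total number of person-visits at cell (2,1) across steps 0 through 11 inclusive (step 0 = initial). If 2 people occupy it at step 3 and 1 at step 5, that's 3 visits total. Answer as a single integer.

Step 0: p0@(2,4) p1@(2,1) p2@(3,2) -> at (2,1): 1 [p1], cum=1
Step 1: p0@(2,3) p1@ESC p2@(2,2) -> at (2,1): 0 [-], cum=1
Step 2: p0@(2,2) p1@ESC p2@(2,1) -> at (2,1): 1 [p2], cum=2
Step 3: p0@(2,1) p1@ESC p2@ESC -> at (2,1): 1 [p0], cum=3
Step 4: p0@ESC p1@ESC p2@ESC -> at (2,1): 0 [-], cum=3
Total visits = 3

Answer: 3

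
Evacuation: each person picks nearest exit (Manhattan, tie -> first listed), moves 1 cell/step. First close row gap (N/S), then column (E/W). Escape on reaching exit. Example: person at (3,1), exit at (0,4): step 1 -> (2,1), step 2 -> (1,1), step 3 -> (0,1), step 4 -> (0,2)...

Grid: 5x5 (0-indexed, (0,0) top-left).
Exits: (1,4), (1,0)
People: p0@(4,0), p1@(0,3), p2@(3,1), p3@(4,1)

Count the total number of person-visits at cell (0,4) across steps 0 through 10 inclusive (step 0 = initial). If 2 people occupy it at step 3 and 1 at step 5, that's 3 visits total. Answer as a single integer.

Answer: 0

Derivation:
Step 0: p0@(4,0) p1@(0,3) p2@(3,1) p3@(4,1) -> at (0,4): 0 [-], cum=0
Step 1: p0@(3,0) p1@(1,3) p2@(2,1) p3@(3,1) -> at (0,4): 0 [-], cum=0
Step 2: p0@(2,0) p1@ESC p2@(1,1) p3@(2,1) -> at (0,4): 0 [-], cum=0
Step 3: p0@ESC p1@ESC p2@ESC p3@(1,1) -> at (0,4): 0 [-], cum=0
Step 4: p0@ESC p1@ESC p2@ESC p3@ESC -> at (0,4): 0 [-], cum=0
Total visits = 0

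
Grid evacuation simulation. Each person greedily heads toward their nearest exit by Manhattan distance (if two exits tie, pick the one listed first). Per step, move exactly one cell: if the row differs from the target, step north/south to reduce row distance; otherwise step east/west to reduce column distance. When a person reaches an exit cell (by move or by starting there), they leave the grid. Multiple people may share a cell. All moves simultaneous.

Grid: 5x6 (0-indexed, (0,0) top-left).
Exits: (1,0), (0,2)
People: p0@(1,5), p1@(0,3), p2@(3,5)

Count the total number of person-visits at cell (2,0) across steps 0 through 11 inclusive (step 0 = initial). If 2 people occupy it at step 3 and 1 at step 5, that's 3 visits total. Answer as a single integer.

Step 0: p0@(1,5) p1@(0,3) p2@(3,5) -> at (2,0): 0 [-], cum=0
Step 1: p0@(0,5) p1@ESC p2@(2,5) -> at (2,0): 0 [-], cum=0
Step 2: p0@(0,4) p1@ESC p2@(1,5) -> at (2,0): 0 [-], cum=0
Step 3: p0@(0,3) p1@ESC p2@(0,5) -> at (2,0): 0 [-], cum=0
Step 4: p0@ESC p1@ESC p2@(0,4) -> at (2,0): 0 [-], cum=0
Step 5: p0@ESC p1@ESC p2@(0,3) -> at (2,0): 0 [-], cum=0
Step 6: p0@ESC p1@ESC p2@ESC -> at (2,0): 0 [-], cum=0
Total visits = 0

Answer: 0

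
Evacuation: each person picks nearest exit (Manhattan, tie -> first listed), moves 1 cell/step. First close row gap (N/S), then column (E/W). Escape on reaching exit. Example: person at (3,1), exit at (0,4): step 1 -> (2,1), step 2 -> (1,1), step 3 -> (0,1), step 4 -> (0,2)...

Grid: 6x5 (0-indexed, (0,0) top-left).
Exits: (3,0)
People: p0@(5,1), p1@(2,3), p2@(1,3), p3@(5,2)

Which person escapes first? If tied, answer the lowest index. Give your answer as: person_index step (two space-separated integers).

Step 1: p0:(5,1)->(4,1) | p1:(2,3)->(3,3) | p2:(1,3)->(2,3) | p3:(5,2)->(4,2)
Step 2: p0:(4,1)->(3,1) | p1:(3,3)->(3,2) | p2:(2,3)->(3,3) | p3:(4,2)->(3,2)
Step 3: p0:(3,1)->(3,0)->EXIT | p1:(3,2)->(3,1) | p2:(3,3)->(3,2) | p3:(3,2)->(3,1)
Step 4: p0:escaped | p1:(3,1)->(3,0)->EXIT | p2:(3,2)->(3,1) | p3:(3,1)->(3,0)->EXIT
Step 5: p0:escaped | p1:escaped | p2:(3,1)->(3,0)->EXIT | p3:escaped
Exit steps: [3, 4, 5, 4]
First to escape: p0 at step 3

Answer: 0 3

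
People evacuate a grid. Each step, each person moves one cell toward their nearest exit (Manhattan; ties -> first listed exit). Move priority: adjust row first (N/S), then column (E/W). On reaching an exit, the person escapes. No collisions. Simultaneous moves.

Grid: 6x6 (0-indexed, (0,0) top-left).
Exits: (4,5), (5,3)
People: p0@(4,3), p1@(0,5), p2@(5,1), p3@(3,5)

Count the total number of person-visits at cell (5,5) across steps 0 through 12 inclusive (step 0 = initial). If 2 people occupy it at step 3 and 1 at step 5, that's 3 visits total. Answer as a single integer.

Step 0: p0@(4,3) p1@(0,5) p2@(5,1) p3@(3,5) -> at (5,5): 0 [-], cum=0
Step 1: p0@ESC p1@(1,5) p2@(5,2) p3@ESC -> at (5,5): 0 [-], cum=0
Step 2: p0@ESC p1@(2,5) p2@ESC p3@ESC -> at (5,5): 0 [-], cum=0
Step 3: p0@ESC p1@(3,5) p2@ESC p3@ESC -> at (5,5): 0 [-], cum=0
Step 4: p0@ESC p1@ESC p2@ESC p3@ESC -> at (5,5): 0 [-], cum=0
Total visits = 0

Answer: 0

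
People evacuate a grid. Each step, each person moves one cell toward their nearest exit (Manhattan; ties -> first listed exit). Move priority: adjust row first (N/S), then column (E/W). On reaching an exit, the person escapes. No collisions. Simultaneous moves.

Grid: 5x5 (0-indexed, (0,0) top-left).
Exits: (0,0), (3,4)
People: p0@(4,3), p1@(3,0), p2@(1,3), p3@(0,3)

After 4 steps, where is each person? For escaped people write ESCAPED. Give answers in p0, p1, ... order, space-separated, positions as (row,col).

Step 1: p0:(4,3)->(3,3) | p1:(3,0)->(2,0) | p2:(1,3)->(2,3) | p3:(0,3)->(0,2)
Step 2: p0:(3,3)->(3,4)->EXIT | p1:(2,0)->(1,0) | p2:(2,3)->(3,3) | p3:(0,2)->(0,1)
Step 3: p0:escaped | p1:(1,0)->(0,0)->EXIT | p2:(3,3)->(3,4)->EXIT | p3:(0,1)->(0,0)->EXIT

ESCAPED ESCAPED ESCAPED ESCAPED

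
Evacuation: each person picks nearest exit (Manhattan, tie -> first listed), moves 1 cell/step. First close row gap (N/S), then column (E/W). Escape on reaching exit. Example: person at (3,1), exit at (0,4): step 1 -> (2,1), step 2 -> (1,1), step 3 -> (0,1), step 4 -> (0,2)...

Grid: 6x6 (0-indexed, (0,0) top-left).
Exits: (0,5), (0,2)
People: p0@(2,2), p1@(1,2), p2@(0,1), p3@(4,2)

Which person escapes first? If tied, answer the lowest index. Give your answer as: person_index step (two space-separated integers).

Step 1: p0:(2,2)->(1,2) | p1:(1,2)->(0,2)->EXIT | p2:(0,1)->(0,2)->EXIT | p3:(4,2)->(3,2)
Step 2: p0:(1,2)->(0,2)->EXIT | p1:escaped | p2:escaped | p3:(3,2)->(2,2)
Step 3: p0:escaped | p1:escaped | p2:escaped | p3:(2,2)->(1,2)
Step 4: p0:escaped | p1:escaped | p2:escaped | p3:(1,2)->(0,2)->EXIT
Exit steps: [2, 1, 1, 4]
First to escape: p1 at step 1

Answer: 1 1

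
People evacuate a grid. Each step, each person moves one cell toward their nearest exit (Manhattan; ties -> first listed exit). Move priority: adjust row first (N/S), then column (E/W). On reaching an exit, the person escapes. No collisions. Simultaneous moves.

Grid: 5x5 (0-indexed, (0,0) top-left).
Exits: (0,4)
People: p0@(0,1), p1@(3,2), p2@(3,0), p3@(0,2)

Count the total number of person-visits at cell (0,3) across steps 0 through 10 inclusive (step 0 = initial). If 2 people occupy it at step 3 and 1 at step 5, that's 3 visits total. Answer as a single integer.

Step 0: p0@(0,1) p1@(3,2) p2@(3,0) p3@(0,2) -> at (0,3): 0 [-], cum=0
Step 1: p0@(0,2) p1@(2,2) p2@(2,0) p3@(0,3) -> at (0,3): 1 [p3], cum=1
Step 2: p0@(0,3) p1@(1,2) p2@(1,0) p3@ESC -> at (0,3): 1 [p0], cum=2
Step 3: p0@ESC p1@(0,2) p2@(0,0) p3@ESC -> at (0,3): 0 [-], cum=2
Step 4: p0@ESC p1@(0,3) p2@(0,1) p3@ESC -> at (0,3): 1 [p1], cum=3
Step 5: p0@ESC p1@ESC p2@(0,2) p3@ESC -> at (0,3): 0 [-], cum=3
Step 6: p0@ESC p1@ESC p2@(0,3) p3@ESC -> at (0,3): 1 [p2], cum=4
Step 7: p0@ESC p1@ESC p2@ESC p3@ESC -> at (0,3): 0 [-], cum=4
Total visits = 4

Answer: 4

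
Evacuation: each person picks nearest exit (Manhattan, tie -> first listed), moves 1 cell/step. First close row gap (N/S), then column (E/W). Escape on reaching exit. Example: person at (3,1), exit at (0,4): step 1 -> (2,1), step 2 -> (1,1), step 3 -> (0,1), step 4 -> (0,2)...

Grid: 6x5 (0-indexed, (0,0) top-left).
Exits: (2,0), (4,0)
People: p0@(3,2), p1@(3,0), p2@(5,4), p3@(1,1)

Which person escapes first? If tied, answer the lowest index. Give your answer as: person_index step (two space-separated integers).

Step 1: p0:(3,2)->(2,2) | p1:(3,0)->(2,0)->EXIT | p2:(5,4)->(4,4) | p3:(1,1)->(2,1)
Step 2: p0:(2,2)->(2,1) | p1:escaped | p2:(4,4)->(4,3) | p3:(2,1)->(2,0)->EXIT
Step 3: p0:(2,1)->(2,0)->EXIT | p1:escaped | p2:(4,3)->(4,2) | p3:escaped
Step 4: p0:escaped | p1:escaped | p2:(4,2)->(4,1) | p3:escaped
Step 5: p0:escaped | p1:escaped | p2:(4,1)->(4,0)->EXIT | p3:escaped
Exit steps: [3, 1, 5, 2]
First to escape: p1 at step 1

Answer: 1 1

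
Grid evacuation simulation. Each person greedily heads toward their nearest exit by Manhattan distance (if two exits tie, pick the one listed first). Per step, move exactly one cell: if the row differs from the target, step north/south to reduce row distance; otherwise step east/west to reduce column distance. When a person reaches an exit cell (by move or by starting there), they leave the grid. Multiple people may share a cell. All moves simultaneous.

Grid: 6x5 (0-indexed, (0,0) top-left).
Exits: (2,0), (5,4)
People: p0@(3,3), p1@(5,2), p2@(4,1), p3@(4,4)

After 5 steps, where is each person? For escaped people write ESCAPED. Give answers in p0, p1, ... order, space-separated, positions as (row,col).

Step 1: p0:(3,3)->(4,3) | p1:(5,2)->(5,3) | p2:(4,1)->(3,1) | p3:(4,4)->(5,4)->EXIT
Step 2: p0:(4,3)->(5,3) | p1:(5,3)->(5,4)->EXIT | p2:(3,1)->(2,1) | p3:escaped
Step 3: p0:(5,3)->(5,4)->EXIT | p1:escaped | p2:(2,1)->(2,0)->EXIT | p3:escaped

ESCAPED ESCAPED ESCAPED ESCAPED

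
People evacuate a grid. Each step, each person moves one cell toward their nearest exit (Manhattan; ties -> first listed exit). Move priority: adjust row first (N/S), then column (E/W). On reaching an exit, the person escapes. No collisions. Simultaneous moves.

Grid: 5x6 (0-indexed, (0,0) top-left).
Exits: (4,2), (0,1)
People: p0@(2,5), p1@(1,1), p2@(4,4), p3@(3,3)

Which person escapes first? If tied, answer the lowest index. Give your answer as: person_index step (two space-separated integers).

Step 1: p0:(2,5)->(3,5) | p1:(1,1)->(0,1)->EXIT | p2:(4,4)->(4,3) | p3:(3,3)->(4,3)
Step 2: p0:(3,5)->(4,5) | p1:escaped | p2:(4,3)->(4,2)->EXIT | p3:(4,3)->(4,2)->EXIT
Step 3: p0:(4,5)->(4,4) | p1:escaped | p2:escaped | p3:escaped
Step 4: p0:(4,4)->(4,3) | p1:escaped | p2:escaped | p3:escaped
Step 5: p0:(4,3)->(4,2)->EXIT | p1:escaped | p2:escaped | p3:escaped
Exit steps: [5, 1, 2, 2]
First to escape: p1 at step 1

Answer: 1 1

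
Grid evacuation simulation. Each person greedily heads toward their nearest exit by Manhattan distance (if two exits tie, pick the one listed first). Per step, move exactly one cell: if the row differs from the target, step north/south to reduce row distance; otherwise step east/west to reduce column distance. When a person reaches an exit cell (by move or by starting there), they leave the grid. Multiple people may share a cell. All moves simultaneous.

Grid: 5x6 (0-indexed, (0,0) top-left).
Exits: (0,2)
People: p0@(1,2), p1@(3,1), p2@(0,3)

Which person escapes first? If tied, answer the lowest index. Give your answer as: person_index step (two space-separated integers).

Step 1: p0:(1,2)->(0,2)->EXIT | p1:(3,1)->(2,1) | p2:(0,3)->(0,2)->EXIT
Step 2: p0:escaped | p1:(2,1)->(1,1) | p2:escaped
Step 3: p0:escaped | p1:(1,1)->(0,1) | p2:escaped
Step 4: p0:escaped | p1:(0,1)->(0,2)->EXIT | p2:escaped
Exit steps: [1, 4, 1]
First to escape: p0 at step 1

Answer: 0 1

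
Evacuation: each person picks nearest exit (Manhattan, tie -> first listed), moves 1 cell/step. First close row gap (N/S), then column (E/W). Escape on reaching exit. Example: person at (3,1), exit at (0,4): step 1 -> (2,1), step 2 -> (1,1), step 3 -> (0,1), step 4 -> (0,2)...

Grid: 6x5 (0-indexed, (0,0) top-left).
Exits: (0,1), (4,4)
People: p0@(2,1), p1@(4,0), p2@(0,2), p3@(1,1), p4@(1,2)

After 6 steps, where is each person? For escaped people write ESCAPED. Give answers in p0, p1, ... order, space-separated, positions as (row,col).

Step 1: p0:(2,1)->(1,1) | p1:(4,0)->(4,1) | p2:(0,2)->(0,1)->EXIT | p3:(1,1)->(0,1)->EXIT | p4:(1,2)->(0,2)
Step 2: p0:(1,1)->(0,1)->EXIT | p1:(4,1)->(4,2) | p2:escaped | p3:escaped | p4:(0,2)->(0,1)->EXIT
Step 3: p0:escaped | p1:(4,2)->(4,3) | p2:escaped | p3:escaped | p4:escaped
Step 4: p0:escaped | p1:(4,3)->(4,4)->EXIT | p2:escaped | p3:escaped | p4:escaped

ESCAPED ESCAPED ESCAPED ESCAPED ESCAPED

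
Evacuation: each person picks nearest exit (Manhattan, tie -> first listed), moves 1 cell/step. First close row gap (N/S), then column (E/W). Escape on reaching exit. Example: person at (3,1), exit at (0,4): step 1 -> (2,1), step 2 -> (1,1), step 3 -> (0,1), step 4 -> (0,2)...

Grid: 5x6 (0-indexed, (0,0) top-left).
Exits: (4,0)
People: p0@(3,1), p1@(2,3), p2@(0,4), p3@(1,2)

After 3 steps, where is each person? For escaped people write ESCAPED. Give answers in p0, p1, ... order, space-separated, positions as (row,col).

Step 1: p0:(3,1)->(4,1) | p1:(2,3)->(3,3) | p2:(0,4)->(1,4) | p3:(1,2)->(2,2)
Step 2: p0:(4,1)->(4,0)->EXIT | p1:(3,3)->(4,3) | p2:(1,4)->(2,4) | p3:(2,2)->(3,2)
Step 3: p0:escaped | p1:(4,3)->(4,2) | p2:(2,4)->(3,4) | p3:(3,2)->(4,2)

ESCAPED (4,2) (3,4) (4,2)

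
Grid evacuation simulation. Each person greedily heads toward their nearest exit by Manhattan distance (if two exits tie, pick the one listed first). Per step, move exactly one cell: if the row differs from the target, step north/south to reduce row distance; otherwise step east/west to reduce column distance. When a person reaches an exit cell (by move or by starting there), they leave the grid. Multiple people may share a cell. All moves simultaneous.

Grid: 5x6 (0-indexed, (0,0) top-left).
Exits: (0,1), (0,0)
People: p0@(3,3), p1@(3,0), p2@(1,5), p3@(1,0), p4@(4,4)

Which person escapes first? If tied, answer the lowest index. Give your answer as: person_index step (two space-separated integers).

Step 1: p0:(3,3)->(2,3) | p1:(3,0)->(2,0) | p2:(1,5)->(0,5) | p3:(1,0)->(0,0)->EXIT | p4:(4,4)->(3,4)
Step 2: p0:(2,3)->(1,3) | p1:(2,0)->(1,0) | p2:(0,5)->(0,4) | p3:escaped | p4:(3,4)->(2,4)
Step 3: p0:(1,3)->(0,3) | p1:(1,0)->(0,0)->EXIT | p2:(0,4)->(0,3) | p3:escaped | p4:(2,4)->(1,4)
Step 4: p0:(0,3)->(0,2) | p1:escaped | p2:(0,3)->(0,2) | p3:escaped | p4:(1,4)->(0,4)
Step 5: p0:(0,2)->(0,1)->EXIT | p1:escaped | p2:(0,2)->(0,1)->EXIT | p3:escaped | p4:(0,4)->(0,3)
Step 6: p0:escaped | p1:escaped | p2:escaped | p3:escaped | p4:(0,3)->(0,2)
Step 7: p0:escaped | p1:escaped | p2:escaped | p3:escaped | p4:(0,2)->(0,1)->EXIT
Exit steps: [5, 3, 5, 1, 7]
First to escape: p3 at step 1

Answer: 3 1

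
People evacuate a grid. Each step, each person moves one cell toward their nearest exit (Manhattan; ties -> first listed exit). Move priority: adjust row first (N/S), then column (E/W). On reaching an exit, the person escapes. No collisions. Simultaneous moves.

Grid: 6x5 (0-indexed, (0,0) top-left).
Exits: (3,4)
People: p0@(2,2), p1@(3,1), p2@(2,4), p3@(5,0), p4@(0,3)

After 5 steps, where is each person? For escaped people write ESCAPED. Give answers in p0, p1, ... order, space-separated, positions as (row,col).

Step 1: p0:(2,2)->(3,2) | p1:(3,1)->(3,2) | p2:(2,4)->(3,4)->EXIT | p3:(5,0)->(4,0) | p4:(0,3)->(1,3)
Step 2: p0:(3,2)->(3,3) | p1:(3,2)->(3,3) | p2:escaped | p3:(4,0)->(3,0) | p4:(1,3)->(2,3)
Step 3: p0:(3,3)->(3,4)->EXIT | p1:(3,3)->(3,4)->EXIT | p2:escaped | p3:(3,0)->(3,1) | p4:(2,3)->(3,3)
Step 4: p0:escaped | p1:escaped | p2:escaped | p3:(3,1)->(3,2) | p4:(3,3)->(3,4)->EXIT
Step 5: p0:escaped | p1:escaped | p2:escaped | p3:(3,2)->(3,3) | p4:escaped

ESCAPED ESCAPED ESCAPED (3,3) ESCAPED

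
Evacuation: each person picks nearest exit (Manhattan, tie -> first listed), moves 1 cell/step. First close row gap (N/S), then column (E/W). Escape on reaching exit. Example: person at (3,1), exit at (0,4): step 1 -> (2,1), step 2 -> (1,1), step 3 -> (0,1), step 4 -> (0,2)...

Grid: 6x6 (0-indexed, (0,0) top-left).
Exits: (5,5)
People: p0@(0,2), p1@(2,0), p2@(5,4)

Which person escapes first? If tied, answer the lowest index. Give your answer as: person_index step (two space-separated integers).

Answer: 2 1

Derivation:
Step 1: p0:(0,2)->(1,2) | p1:(2,0)->(3,0) | p2:(5,4)->(5,5)->EXIT
Step 2: p0:(1,2)->(2,2) | p1:(3,0)->(4,0) | p2:escaped
Step 3: p0:(2,2)->(3,2) | p1:(4,0)->(5,0) | p2:escaped
Step 4: p0:(3,2)->(4,2) | p1:(5,0)->(5,1) | p2:escaped
Step 5: p0:(4,2)->(5,2) | p1:(5,1)->(5,2) | p2:escaped
Step 6: p0:(5,2)->(5,3) | p1:(5,2)->(5,3) | p2:escaped
Step 7: p0:(5,3)->(5,4) | p1:(5,3)->(5,4) | p2:escaped
Step 8: p0:(5,4)->(5,5)->EXIT | p1:(5,4)->(5,5)->EXIT | p2:escaped
Exit steps: [8, 8, 1]
First to escape: p2 at step 1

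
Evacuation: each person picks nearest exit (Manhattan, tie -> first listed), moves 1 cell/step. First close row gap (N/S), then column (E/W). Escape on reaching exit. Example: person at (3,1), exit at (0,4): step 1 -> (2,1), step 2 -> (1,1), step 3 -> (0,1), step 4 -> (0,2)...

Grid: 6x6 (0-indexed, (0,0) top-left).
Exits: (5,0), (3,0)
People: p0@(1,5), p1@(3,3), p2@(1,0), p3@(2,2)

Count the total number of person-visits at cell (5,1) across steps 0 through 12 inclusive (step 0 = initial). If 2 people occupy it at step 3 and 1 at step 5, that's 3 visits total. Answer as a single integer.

Step 0: p0@(1,5) p1@(3,3) p2@(1,0) p3@(2,2) -> at (5,1): 0 [-], cum=0
Step 1: p0@(2,5) p1@(3,2) p2@(2,0) p3@(3,2) -> at (5,1): 0 [-], cum=0
Step 2: p0@(3,5) p1@(3,1) p2@ESC p3@(3,1) -> at (5,1): 0 [-], cum=0
Step 3: p0@(3,4) p1@ESC p2@ESC p3@ESC -> at (5,1): 0 [-], cum=0
Step 4: p0@(3,3) p1@ESC p2@ESC p3@ESC -> at (5,1): 0 [-], cum=0
Step 5: p0@(3,2) p1@ESC p2@ESC p3@ESC -> at (5,1): 0 [-], cum=0
Step 6: p0@(3,1) p1@ESC p2@ESC p3@ESC -> at (5,1): 0 [-], cum=0
Step 7: p0@ESC p1@ESC p2@ESC p3@ESC -> at (5,1): 0 [-], cum=0
Total visits = 0

Answer: 0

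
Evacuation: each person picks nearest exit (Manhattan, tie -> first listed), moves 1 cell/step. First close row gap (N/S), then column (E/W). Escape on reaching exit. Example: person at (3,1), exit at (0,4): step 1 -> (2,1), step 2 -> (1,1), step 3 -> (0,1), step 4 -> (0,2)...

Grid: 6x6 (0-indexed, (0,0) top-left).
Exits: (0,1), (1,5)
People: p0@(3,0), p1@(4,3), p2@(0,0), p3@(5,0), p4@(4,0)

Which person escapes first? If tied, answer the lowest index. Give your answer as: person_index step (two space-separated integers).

Step 1: p0:(3,0)->(2,0) | p1:(4,3)->(3,3) | p2:(0,0)->(0,1)->EXIT | p3:(5,0)->(4,0) | p4:(4,0)->(3,0)
Step 2: p0:(2,0)->(1,0) | p1:(3,3)->(2,3) | p2:escaped | p3:(4,0)->(3,0) | p4:(3,0)->(2,0)
Step 3: p0:(1,0)->(0,0) | p1:(2,3)->(1,3) | p2:escaped | p3:(3,0)->(2,0) | p4:(2,0)->(1,0)
Step 4: p0:(0,0)->(0,1)->EXIT | p1:(1,3)->(1,4) | p2:escaped | p3:(2,0)->(1,0) | p4:(1,0)->(0,0)
Step 5: p0:escaped | p1:(1,4)->(1,5)->EXIT | p2:escaped | p3:(1,0)->(0,0) | p4:(0,0)->(0,1)->EXIT
Step 6: p0:escaped | p1:escaped | p2:escaped | p3:(0,0)->(0,1)->EXIT | p4:escaped
Exit steps: [4, 5, 1, 6, 5]
First to escape: p2 at step 1

Answer: 2 1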